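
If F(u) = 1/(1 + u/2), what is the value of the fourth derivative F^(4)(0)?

3/2

The coefficient of u^4 in the expansion is 1/16, so F^(4)(0) = 4! * (1/16) = 3/2.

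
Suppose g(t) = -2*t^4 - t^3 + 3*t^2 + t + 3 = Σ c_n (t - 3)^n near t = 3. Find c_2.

Differentiate repeatedly and evaluate at the center.
g(3) = -156
g′(3) = -224
g′′(3) = -228
So c_2 = g′′(3)/2! = -114.

-114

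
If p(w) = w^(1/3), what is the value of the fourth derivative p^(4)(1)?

-80/81

Compute the successive derivatives at the expansion point and divide by k!.
The coefficient of (w - 1)^4 in the expansion is -10/243, so p^(4)(1) = 4! * (-10/243) = -80/81.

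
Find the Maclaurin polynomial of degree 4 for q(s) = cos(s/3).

s^4/1944 - s^2/18 + 1

Differentiate repeatedly and evaluate at the center.
q(0) = 1
q′(0) = 0
q′′(0) = -1/9
q′′′(0) = 0
q^(4)(0) = 1/81
Then c_k = q^(k)(0)/k! gives each Taylor coefficient.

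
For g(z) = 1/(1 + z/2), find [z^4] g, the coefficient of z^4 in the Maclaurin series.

Compute the successive derivatives at the expansion point and divide by k!.
g(0) = 1
g′(0) = -1/2
g′′(0) = 1/2
g′′′(0) = -3/4
g^(4)(0) = 3/2
Then c_k = g^(k)(0)/k! gives each Taylor coefficient.

1/16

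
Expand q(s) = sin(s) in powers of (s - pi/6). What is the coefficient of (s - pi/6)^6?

q(pi/6) = 1/2
q′(pi/6) = sqrt(3)/2
q′′(pi/6) = -1/2
q′′′(pi/6) = -sqrt(3)/2
q^(4)(pi/6) = 1/2
q^(5)(pi/6) = sqrt(3)/2
q^(6)(pi/6) = -1/2

-1/1440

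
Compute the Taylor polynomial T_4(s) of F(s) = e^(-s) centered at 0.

s^4/24 - s^3/6 + s^2/2 - s + 1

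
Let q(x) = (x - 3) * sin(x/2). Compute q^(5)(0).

Shift and add copies of the series according to the polynomial's terms.
The coefficient of x^5 in the expansion is -1/1280, so q^(5)(0) = 5! * (-1/1280) = -3/32.

-3/32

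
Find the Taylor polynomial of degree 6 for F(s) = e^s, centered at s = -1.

(s + 1)^6*e^(-1)/720 + (s + 1)^5*e^(-1)/120 + (s + 1)^4*e^(-1)/24 + (s + 1)^3*e^(-1)/6 + (s + 1)^2*e^(-1)/2 + (s + 1)*e^(-1) + e^(-1)

Use the known series and substitute for the argument.
F(-1) = e^(-1)
F′(-1) = e^(-1)
F′′(-1) = e^(-1)
F′′′(-1) = e^(-1)
F^(4)(-1) = e^(-1)
F^(5)(-1) = e^(-1)
F^(6)(-1) = e^(-1)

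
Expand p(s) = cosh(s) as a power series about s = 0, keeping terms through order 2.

Differentiate repeatedly and evaluate at the center.
p(0) = 1
p′(0) = 0
p′′(0) = 1

s^2/2 + 1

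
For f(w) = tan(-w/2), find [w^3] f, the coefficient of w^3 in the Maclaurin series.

-1/24

c_3 = f′′′(0)/3! = -1/24.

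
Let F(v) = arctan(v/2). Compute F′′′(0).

From the series, [v^3] F = -1/24; multiply by 3! = 6 to get -1/4.

-1/4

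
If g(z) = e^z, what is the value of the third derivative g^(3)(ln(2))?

The coefficient of (z - ln(2))^3 in the expansion is 1/3, so g′′′(ln(2)) = 3! * (1/3) = 2.

2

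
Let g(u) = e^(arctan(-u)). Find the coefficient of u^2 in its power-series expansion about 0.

Compose series: expand the inner function first, then feed it into the outer expansion.
g(0) = 1
g′(0) = -1
g′′(0) = 1
Then c_k = g^(k)(0)/k! gives each Taylor coefficient.

1/2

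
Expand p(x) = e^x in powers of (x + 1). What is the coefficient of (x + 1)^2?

Apply the Taylor formula c_k = f^(k)(a)/k!.
p(-1) = e^(-1)
p′(-1) = e^(-1)
p′′(-1) = e^(-1)

e^(-1)/2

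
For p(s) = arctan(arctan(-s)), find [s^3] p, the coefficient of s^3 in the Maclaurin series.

Compose series: expand the inner function first, then feed it into the outer expansion.
p(0) = 0
p′(0) = -1
p′′(0) = 0
p′′′(0) = 4

2/3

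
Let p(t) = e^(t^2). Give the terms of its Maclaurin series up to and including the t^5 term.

t^4/2 + t^2 + 1

Apply the Taylor formula c_k = f^(k)(a)/k!.
p(0) = 1
p′(0) = 0
p′′(0) = 2
p′′′(0) = 0
p^(4)(0) = 12
p^(5)(0) = 0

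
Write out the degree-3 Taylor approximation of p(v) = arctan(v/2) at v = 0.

p(0) = 0
p′(0) = 1/2
p′′(0) = 0
p′′′(0) = -1/4
The Taylor polynomial is Σ p^(k)(0)/k! · v^k.

-v^3/24 + v/2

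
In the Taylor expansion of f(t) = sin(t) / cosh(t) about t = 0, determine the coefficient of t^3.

Invert the denominator's series and multiply.
f(0) = 0
f′(0) = 1
f′′(0) = 0
f′′′(0) = -4

-2/3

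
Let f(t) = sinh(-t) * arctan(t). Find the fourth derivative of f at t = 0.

Expand each factor separately, then convolve coefficients.
From the series, [t^4] f = 1/6; multiply by 4! = 24 to get 4.

4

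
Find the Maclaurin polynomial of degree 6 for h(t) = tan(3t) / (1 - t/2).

Write out both Maclaurin series and multiply, keeping only the needed powers.
h(0) = 0
h′(0) = 3
h′′(0) = 3
h′′′(0) = 117/2
h^(4)(0) = 117
h^(5)(0) = 8361/2
h^(6)(0) = 25083/2

2787*t^6/160 + 2787*t^5/80 + 39*t^4/8 + 39*t^3/4 + 3*t^2/2 + 3*t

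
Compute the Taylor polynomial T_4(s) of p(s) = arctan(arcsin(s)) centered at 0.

-s^3/6 + s

Plug the Maclaurin series of the inner function into that of the outer and collect terms.
p(0) = 0
p′(0) = 1
p′′(0) = 0
p′′′(0) = -1
p^(4)(0) = 0
Then c_k = p^(k)(0)/k! gives each Taylor coefficient.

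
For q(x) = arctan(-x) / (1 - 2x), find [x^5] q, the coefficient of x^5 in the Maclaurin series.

-223/15

Expand each factor separately, then convolve coefficients.
q(0) = 0
q′(0) = -1
q′′(0) = -4
q′′′(0) = -22
q^(4)(0) = -176
q^(5)(0) = -1784
So c_5 = q^(5)(0)/5! = -223/15.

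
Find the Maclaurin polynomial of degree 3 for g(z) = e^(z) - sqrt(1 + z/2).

Combine the two series term by term.
g(0) = 0
g′(0) = 3/4
g′′(0) = 17/16
g′′′(0) = 61/64

61*z^3/384 + 17*z^2/32 + 3*z/4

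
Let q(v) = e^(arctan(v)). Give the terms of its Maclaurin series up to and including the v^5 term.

Compose series: expand the inner function first, then feed it into the outer expansion.
q(0) = 1
q′(0) = 1
q′′(0) = 1
q′′′(0) = -1
q^(4)(0) = -7
q^(5)(0) = 5
Then c_k = q^(k)(0)/k! gives each Taylor coefficient.

v^5/24 - 7*v^4/24 - v^3/6 + v^2/2 + v + 1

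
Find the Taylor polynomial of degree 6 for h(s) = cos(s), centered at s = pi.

(s - pi)^6/720 - (s - pi)^4/24 + (s - pi)^2/2 - 1

[(s - pi)^0] = -1;  [(s - pi)^1] = 0;  [(s - pi)^2] = 1/2;  [(s - pi)^3] = 0;  [(s - pi)^4] = -1/24;  [(s - pi)^5] = 0;  [(s - pi)^6] = 1/720.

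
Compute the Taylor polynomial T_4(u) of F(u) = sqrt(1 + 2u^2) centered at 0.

F(0) = 1
F′(0) = 0
F′′(0) = 2
F′′′(0) = 0
F^(4)(0) = -12

-u^4/2 + u^2 + 1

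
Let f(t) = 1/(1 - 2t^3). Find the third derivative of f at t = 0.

Apply the Taylor formula c_k = f^(k)(a)/k!.
From the series, [t^3] f = 2; multiply by 3! = 6 to get 12.

12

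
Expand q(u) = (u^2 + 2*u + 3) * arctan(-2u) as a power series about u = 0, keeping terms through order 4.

Distribute the polynomial across the series and collect like powers.
q(0) = 0
q′(0) = -6
q′′(0) = -8
q′′′(0) = 36
q^(4)(0) = 128

16*u^4/3 + 6*u^3 - 4*u^2 - 6*u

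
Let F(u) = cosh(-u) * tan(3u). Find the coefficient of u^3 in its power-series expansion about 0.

Expand each factor separately, then convolve coefficients.

21/2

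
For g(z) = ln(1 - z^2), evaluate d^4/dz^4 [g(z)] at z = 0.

The coefficient of z^4 in the expansion is -1/2, so g^(4)(0) = 4! * (-1/2) = -12.

-12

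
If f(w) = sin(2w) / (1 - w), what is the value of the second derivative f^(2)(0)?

Expand each factor separately, then convolve coefficients.
The coefficient of w^2 in the expansion is 2, so f′′(0) = 2! * (2) = 4.

4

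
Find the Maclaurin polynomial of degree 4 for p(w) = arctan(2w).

-8*w^3/3 + 2*w

Differentiate repeatedly and evaluate at the center.
p(0) = 0
p′(0) = 2
p′′(0) = 0
p′′′(0) = -16
p^(4)(0) = 0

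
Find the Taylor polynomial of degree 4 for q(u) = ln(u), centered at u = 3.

Use the known series and substitute for the argument.
q(3) = ln(3)
q′(3) = 1/3
q′′(3) = -1/9
q′′′(3) = 2/27
q^(4)(3) = -2/27
The Taylor polynomial is Σ q^(k)(3)/k! · (u - 3)^k.

-(u - 3)^4/324 + (u - 3)^3/81 - (u - 3)^2/18 + (u - 3)/3 + ln(3)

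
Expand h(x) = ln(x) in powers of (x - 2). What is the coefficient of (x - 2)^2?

-1/8

Use the known series and substitute for the argument.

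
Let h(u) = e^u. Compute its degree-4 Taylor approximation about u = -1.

(u + 1)^4*e^(-1)/24 + (u + 1)^3*e^(-1)/6 + (u + 1)^2*e^(-1)/2 + (u + 1)*e^(-1) + e^(-1)

[(u + 1)^0] = e^(-1);  [(u + 1)^1] = e^(-1);  [(u + 1)^2] = e^(-1)/2;  [(u + 1)^3] = e^(-1)/6;  [(u + 1)^4] = e^(-1)/24.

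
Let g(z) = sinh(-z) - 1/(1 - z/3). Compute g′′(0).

Add the two expansions coefficient-wise.
The coefficient of z^2 in the expansion is -1/9, so g′′(0) = 2! * (-1/9) = -2/9.

-2/9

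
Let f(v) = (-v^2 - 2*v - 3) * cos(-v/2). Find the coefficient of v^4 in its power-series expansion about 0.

Shift and add copies of the series according to the polynomial's terms.
f(0) = -3
f′(0) = -2
f′′(0) = -5/4
f′′′(0) = 3/2
f^(4)(0) = 45/16
Then c_k = f^(k)(0)/k! gives each Taylor coefficient.

15/128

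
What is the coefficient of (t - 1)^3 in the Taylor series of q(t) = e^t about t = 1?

e/6

Use the known series and substitute for the argument.
q(1) = e
q′(1) = e
q′′(1) = e
q′′′(1) = e
So c_3 = q′′′(1)/3! = e/6.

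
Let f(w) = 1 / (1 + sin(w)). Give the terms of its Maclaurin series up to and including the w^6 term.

Expand as Σ (-1)^k u^k with u equal to the inner function's series.
f(0) = 1
f′(0) = -1
f′′(0) = 2
f′′′(0) = -5
f^(4)(0) = 16
f^(5)(0) = -61
f^(6)(0) = 272

17*w^6/45 - 61*w^5/120 + 2*w^4/3 - 5*w^3/6 + w^2 - w + 1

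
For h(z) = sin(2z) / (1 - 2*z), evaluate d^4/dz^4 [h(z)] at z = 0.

320

Multiply the numerator's expansion by the denominator's geometric series.
From the series, [z^4] h = 40/3; multiply by 4! = 24 to get 320.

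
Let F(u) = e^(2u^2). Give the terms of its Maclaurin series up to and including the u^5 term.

2*u^4 + 2*u^2 + 1

[u^0] = 1;  [u^1] = 0;  [u^2] = 2;  [u^3] = 0;  [u^4] = 2;  [u^5] = 0.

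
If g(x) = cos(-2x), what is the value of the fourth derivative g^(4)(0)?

16

The coefficient of x^4 in the expansion is 2/3, so g^(4)(0) = 4! * (2/3) = 16.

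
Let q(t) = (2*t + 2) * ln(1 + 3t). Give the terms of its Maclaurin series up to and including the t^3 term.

Distribute the polynomial across the series and collect like powers.
q(0) = 0
q′(0) = 6
q′′(0) = -6
q′′′(0) = 54

9*t^3 - 3*t^2 + 6*t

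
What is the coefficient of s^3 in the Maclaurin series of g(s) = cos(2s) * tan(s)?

-5/3

Take the Cauchy product of the two expansions.
g(0) = 0
g′(0) = 1
g′′(0) = 0
g′′′(0) = -10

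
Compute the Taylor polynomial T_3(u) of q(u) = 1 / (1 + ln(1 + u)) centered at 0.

-7*u^3/3 + 3*u^2/2 - u + 1

Expand as Σ (-1)^k u^k with u equal to the inner function's series.
[u^0] = 1;  [u^1] = -1;  [u^2] = 3/2;  [u^3] = -7/3.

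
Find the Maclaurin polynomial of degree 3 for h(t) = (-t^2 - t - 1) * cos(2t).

Shift and add copies of the series according to the polynomial's terms.
h(0) = -1
h′(0) = -1
h′′(0) = 2
h′′′(0) = 12
The Taylor polynomial is Σ h^(k)(0)/k! · t^k.

2*t^3 + t^2 - t - 1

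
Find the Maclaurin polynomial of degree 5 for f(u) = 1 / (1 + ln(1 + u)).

Expand as Σ (-1)^k u^k with u equal to the inner function's series.
f(0) = 1
f′(0) = -1
f′′(0) = 3
f′′′(0) = -14
f^(4)(0) = 88
f^(5)(0) = -694
Then c_k = f^(k)(0)/k! gives each Taylor coefficient.

-347*u^5/60 + 11*u^4/3 - 7*u^3/3 + 3*u^2/2 - u + 1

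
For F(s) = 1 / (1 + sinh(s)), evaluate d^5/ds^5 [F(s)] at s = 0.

-181

Expand as Σ (-1)^k u^k with u equal to the inner function's series.
From the series, [s^5] F = -181/120; multiply by 5! = 120 to get -181.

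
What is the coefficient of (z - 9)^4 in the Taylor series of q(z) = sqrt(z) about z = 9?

-5/279936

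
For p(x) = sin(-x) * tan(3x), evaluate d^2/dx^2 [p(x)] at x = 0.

-6

Multiply the two series term by term and collect like powers.
The coefficient of x^2 in the expansion is -3, so p′′(0) = 2! * (-3) = -6.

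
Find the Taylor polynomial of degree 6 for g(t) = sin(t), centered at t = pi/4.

g(pi/4) = sqrt(2)/2
g′(pi/4) = sqrt(2)/2
g′′(pi/4) = -sqrt(2)/2
g′′′(pi/4) = -sqrt(2)/2
g^(4)(pi/4) = sqrt(2)/2
g^(5)(pi/4) = sqrt(2)/2
g^(6)(pi/4) = -sqrt(2)/2
Then c_k = g^(k)(pi/4)/k! gives each Taylor coefficient.

-sqrt(2)*(t - pi/4)^6/1440 + sqrt(2)*(t - pi/4)^5/240 + sqrt(2)*(t - pi/4)^4/48 - sqrt(2)*(t - pi/4)^3/12 - sqrt(2)*(t - pi/4)^2/4 + sqrt(2)*(t - pi/4)/2 + sqrt(2)/2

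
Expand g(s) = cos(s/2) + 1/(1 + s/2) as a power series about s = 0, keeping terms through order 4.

Add the two expansions coefficient-wise.

25*s^4/384 - s^3/8 + s^2/8 - s/2 + 2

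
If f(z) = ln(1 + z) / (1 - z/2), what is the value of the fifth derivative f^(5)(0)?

19

Write out both Maclaurin series and multiply, keeping only the needed powers.
The coefficient of z^5 in the expansion is 19/120, so f^(5)(0) = 5! * (19/120) = 19.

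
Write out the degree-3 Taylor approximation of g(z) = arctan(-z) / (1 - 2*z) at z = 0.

-11*z^3/3 - 2*z^2 - z

Expand 1/(denominator) as a geometric series and multiply by the numerator's series.
[z^0] = 0;  [z^1] = -1;  [z^2] = -2;  [z^3] = -11/3.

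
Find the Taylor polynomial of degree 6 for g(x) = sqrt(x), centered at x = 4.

g(4) = 2
g′(4) = 1/4
g′′(4) = -1/32
g′′′(4) = 3/256
g^(4)(4) = -15/2048
g^(5)(4) = 105/16384
g^(6)(4) = -945/131072
The Taylor polynomial is Σ g^(k)(4)/k! · (x - 4)^k.

-21*(x - 4)^6/2097152 + 7*(x - 4)^5/131072 - 5*(x - 4)^4/16384 + (x - 4)^3/512 - (x - 4)^2/64 + (x - 4)/4 + 2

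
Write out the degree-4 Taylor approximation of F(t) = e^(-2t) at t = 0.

2*t^4/3 - 4*t^3/3 + 2*t^2 - 2*t + 1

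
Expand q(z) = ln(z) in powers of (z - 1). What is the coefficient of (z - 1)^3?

Use the known series and substitute for the argument.
[(z - 1)^0] = 0;  [(z - 1)^1] = 1;  [(z - 1)^2] = -1/2;  [(z - 1)^3] = 1/3.
So c_3 = q′′′(1)/3! = 1/3.

1/3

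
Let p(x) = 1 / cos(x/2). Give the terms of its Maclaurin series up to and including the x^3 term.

x^2/8 + 1

Invert the denominator's series and multiply.
p(0) = 1
p′(0) = 0
p′′(0) = 1/4
p′′′(0) = 0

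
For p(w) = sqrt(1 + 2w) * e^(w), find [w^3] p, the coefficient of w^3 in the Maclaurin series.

2/3

Write out both Maclaurin series and multiply, keeping only the needed powers.
p(0) = 1
p′(0) = 2
p′′(0) = 2
p′′′(0) = 4
Then c_k = p^(k)(0)/k! gives each Taylor coefficient.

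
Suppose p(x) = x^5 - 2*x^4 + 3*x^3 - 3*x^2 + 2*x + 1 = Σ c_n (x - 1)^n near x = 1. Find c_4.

3

p(1) = 2
p′(1) = 2
p′′(1) = 8
p′′′(1) = 30
p^(4)(1) = 72
So c_4 = p^(4)(1)/4! = 3.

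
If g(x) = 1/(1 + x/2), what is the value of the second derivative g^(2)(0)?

The coefficient of x^2 in the expansion is 1/4, so g′′(0) = 2! * (1/4) = 1/2.

1/2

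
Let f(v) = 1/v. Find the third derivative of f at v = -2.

Apply the Taylor formula c_k = f^(k)(a)/k!.
The coefficient of (v + 2)^3 in the expansion is -1/16, so f′′′(-2) = 3! * (-1/16) = -3/8.

-3/8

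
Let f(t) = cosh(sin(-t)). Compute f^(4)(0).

-3

Let u equal the inner series; expand the outer function in u and truncate.
The coefficient of t^4 in the expansion is -1/8, so f^(4)(0) = 4! * (-1/8) = -3.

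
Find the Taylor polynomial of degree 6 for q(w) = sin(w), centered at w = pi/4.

-sqrt(2)*(w - pi/4)^6/1440 + sqrt(2)*(w - pi/4)^5/240 + sqrt(2)*(w - pi/4)^4/48 - sqrt(2)*(w - pi/4)^3/12 - sqrt(2)*(w - pi/4)^2/4 + sqrt(2)*(w - pi/4)/2 + sqrt(2)/2

q(pi/4) = sqrt(2)/2
q′(pi/4) = sqrt(2)/2
q′′(pi/4) = -sqrt(2)/2
q′′′(pi/4) = -sqrt(2)/2
q^(4)(pi/4) = sqrt(2)/2
q^(5)(pi/4) = sqrt(2)/2
q^(6)(pi/4) = -sqrt(2)/2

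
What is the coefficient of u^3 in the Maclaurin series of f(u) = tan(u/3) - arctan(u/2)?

Add the two expansions coefficient-wise.
[u^0] = 0;  [u^1] = -1/6;  [u^2] = 0;  [u^3] = 35/648.

35/648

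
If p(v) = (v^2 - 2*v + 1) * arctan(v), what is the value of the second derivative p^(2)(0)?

-4

Multiply each power in the prefactor through the base expansion.
From the series, [v^2] p = -2; multiply by 2! = 2 to get -4.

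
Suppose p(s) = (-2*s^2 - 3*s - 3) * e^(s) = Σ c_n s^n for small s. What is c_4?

-13/8

Shift and add copies of the series according to the polynomial's terms.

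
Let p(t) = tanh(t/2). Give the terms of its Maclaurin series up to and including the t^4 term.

-t^3/24 + t/2

Compute the successive derivatives at the expansion point and divide by k!.
p(0) = 0
p′(0) = 1/2
p′′(0) = 0
p′′′(0) = -1/4
p^(4)(0) = 0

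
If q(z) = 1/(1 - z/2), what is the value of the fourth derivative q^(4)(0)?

3/2

Apply the Taylor formula c_k = f^(k)(a)/k!.
From the series, [z^4] q = 1/16; multiply by 4! = 24 to get 3/2.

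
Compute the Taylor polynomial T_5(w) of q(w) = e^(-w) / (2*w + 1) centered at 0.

-6331*w^5/120 + 211*w^4/8 - 79*w^3/6 + 13*w^2/2 - 3*w + 1

Expand 1/(denominator) as a geometric series and multiply by the numerator's series.
q(0) = 1
q′(0) = -3
q′′(0) = 13
q′′′(0) = -79
q^(4)(0) = 633
q^(5)(0) = -6331
Then c_k = q^(k)(0)/k! gives each Taylor coefficient.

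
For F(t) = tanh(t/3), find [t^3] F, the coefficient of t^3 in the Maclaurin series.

-1/81

Use the known series and substitute for the argument.
F(0) = 0
F′(0) = 1/3
F′′(0) = 0
F′′′(0) = -2/27
So c_3 = F′′′(0)/3! = -1/81.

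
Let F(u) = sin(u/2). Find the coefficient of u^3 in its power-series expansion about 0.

-1/48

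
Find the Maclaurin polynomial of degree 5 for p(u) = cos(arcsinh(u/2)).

5*u^4/384 - u^2/8 + 1

Compose series: expand the inner function first, then feed it into the outer expansion.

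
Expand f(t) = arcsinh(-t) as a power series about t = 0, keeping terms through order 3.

t^3/6 - t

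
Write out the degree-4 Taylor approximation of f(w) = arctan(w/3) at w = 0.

f(0) = 0
f′(0) = 1/3
f′′(0) = 0
f′′′(0) = -2/27
f^(4)(0) = 0

-w^3/81 + w/3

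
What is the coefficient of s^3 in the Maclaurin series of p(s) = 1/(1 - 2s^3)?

2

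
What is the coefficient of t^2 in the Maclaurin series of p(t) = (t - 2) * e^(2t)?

-2

Distribute the polynomial across the series and collect like powers.
So c_2 = p′′(0)/2! = -2.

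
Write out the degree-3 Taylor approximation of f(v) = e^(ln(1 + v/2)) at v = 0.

Let u equal the inner series; expand the outer function in u and truncate.
[v^0] = 1;  [v^1] = 1/2;  [v^2] = 0;  [v^3] = 0.

v/2 + 1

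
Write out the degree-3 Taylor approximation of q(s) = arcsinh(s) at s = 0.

-s^3/6 + s

q(0) = 0
q′(0) = 1
q′′(0) = 0
q′′′(0) = -1
The Taylor polynomial is Σ q^(k)(0)/k! · s^k.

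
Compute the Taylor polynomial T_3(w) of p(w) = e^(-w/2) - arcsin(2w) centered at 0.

-65*w^3/48 + w^2/8 - 5*w/2 + 1

Add the two expansions coefficient-wise.
p(0) = 1
p′(0) = -5/2
p′′(0) = 1/4
p′′′(0) = -65/8
Then c_k = p^(k)(0)/k! gives each Taylor coefficient.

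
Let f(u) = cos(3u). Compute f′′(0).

The coefficient of u^2 in the expansion is -9/2, so f′′(0) = 2! * (-9/2) = -9.

-9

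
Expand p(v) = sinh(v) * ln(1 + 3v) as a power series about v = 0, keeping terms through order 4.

19*v^4/2 - 9*v^3/2 + 3*v^2

Multiply the two series term by term and collect like powers.
[v^0] = 0;  [v^1] = 0;  [v^2] = 3;  [v^3] = -9/2;  [v^4] = 19/2.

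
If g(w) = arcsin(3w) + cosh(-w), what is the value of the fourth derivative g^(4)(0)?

1

Combine the two series term by term.
The coefficient of w^4 in the expansion is 1/24, so g^(4)(0) = 4! * (1/24) = 1.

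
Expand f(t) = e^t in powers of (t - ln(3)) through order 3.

f(ln(3)) = 3
f′(ln(3)) = 3
f′′(ln(3)) = 3
f′′′(ln(3)) = 3

(t - ln(3))^3/2 + 3*(t - ln(3))^2/2 + 3*(t - ln(3)) + 3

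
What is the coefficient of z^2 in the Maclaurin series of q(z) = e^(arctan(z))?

Let u equal the inner series; expand the outer function in u and truncate.
So c_2 = q′′(0)/2! = 1/2.

1/2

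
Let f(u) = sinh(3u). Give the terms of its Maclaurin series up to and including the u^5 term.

81*u^5/40 + 9*u^3/2 + 3*u

f(0) = 0
f′(0) = 3
f′′(0) = 0
f′′′(0) = 27
f^(4)(0) = 0
f^(5)(0) = 243
Dividing each by k! gives the coefficients c_0, ..., c_5.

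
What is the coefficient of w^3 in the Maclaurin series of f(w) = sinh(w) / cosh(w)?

Invert the denominator's series and multiply.
[w^0] = 0;  [w^1] = 1;  [w^2] = 0;  [w^3] = -1/3.

-1/3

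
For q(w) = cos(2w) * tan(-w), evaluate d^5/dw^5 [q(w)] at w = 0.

-16

Multiply the two series term by term and collect like powers.
From the series, [w^5] q = -2/15; multiply by 5! = 120 to get -16.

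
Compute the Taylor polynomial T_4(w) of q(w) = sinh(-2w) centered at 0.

-4*w^3/3 - 2*w

[w^0] = 0;  [w^1] = -2;  [w^2] = 0;  [w^3] = -4/3;  [w^4] = 0.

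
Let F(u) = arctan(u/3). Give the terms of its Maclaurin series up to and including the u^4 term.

-u^3/81 + u/3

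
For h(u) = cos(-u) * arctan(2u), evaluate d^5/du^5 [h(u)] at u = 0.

938

Take the Cauchy product of the two expansions.
From the series, [u^5] h = 469/60; multiply by 5! = 120 to get 938.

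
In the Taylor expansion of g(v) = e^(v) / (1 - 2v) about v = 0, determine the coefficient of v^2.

13/2

Take the Cauchy product of the two expansions.
[v^0] = 1;  [v^1] = 3;  [v^2] = 13/2.
So c_2 = g′′(0)/2! = 13/2.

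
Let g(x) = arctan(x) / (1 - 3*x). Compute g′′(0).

Expand 1/(denominator) as a geometric series and multiply by the numerator's series.
From the series, [x^2] g = 3; multiply by 2! = 2 to get 6.

6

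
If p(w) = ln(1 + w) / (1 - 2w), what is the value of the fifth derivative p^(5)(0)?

1564

Multiply the two series term by term and collect like powers.
From the series, [w^5] p = 391/30; multiply by 5! = 120 to get 1564.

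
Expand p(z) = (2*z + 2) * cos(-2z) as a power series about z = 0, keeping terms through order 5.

Multiply each power in the prefactor through the base expansion.
p(0) = 2
p′(0) = 2
p′′(0) = -8
p′′′(0) = -24
p^(4)(0) = 32
p^(5)(0) = 160
The Taylor polynomial is Σ p^(k)(0)/k! · z^k.

4*z^5/3 + 4*z^4/3 - 4*z^3 - 4*z^2 + 2*z + 2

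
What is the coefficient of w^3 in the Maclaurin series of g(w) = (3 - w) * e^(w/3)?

-1/27

Distribute the polynomial across the series and collect like powers.
[w^0] = 3;  [w^1] = 0;  [w^2] = -1/6;  [w^3] = -1/27.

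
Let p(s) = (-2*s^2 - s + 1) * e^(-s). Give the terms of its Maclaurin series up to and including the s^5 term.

17*s^5/60 - 19*s^4/24 + 4*s^3/3 - s^2/2 - 2*s + 1

Multiply each power in the prefactor through the base expansion.
p(0) = 1
p′(0) = -2
p′′(0) = -1
p′′′(0) = 8
p^(4)(0) = -19
p^(5)(0) = 34
The Taylor polynomial is Σ p^(k)(0)/k! · s^k.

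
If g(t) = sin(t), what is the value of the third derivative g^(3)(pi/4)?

The coefficient of (t - pi/4)^3 in the expansion is -sqrt(2)/12, so g′′′(pi/4) = 3! * (-sqrt(2)/12) = -sqrt(2)/2.

-sqrt(2)/2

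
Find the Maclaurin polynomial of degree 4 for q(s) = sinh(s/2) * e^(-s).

Take the Cauchy product of the two expansions.
q(0) = 0
q′(0) = 1/2
q′′(0) = -1
q′′′(0) = 13/8
q^(4)(0) = -5/2
Then c_k = q^(k)(0)/k! gives each Taylor coefficient.

-5*s^4/48 + 13*s^3/48 - s^2/2 + s/2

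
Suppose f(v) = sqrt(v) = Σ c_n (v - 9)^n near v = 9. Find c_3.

1/3888

c_3 = f′′′(9)/3! = 1/3888.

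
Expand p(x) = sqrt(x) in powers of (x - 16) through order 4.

p(16) = 4
p′(16) = 1/8
p′′(16) = -1/256
p′′′(16) = 3/8192
p^(4)(16) = -15/262144

-5*(x - 16)^4/2097152 + (x - 16)^3/16384 - (x - 16)^2/512 + (x - 16)/8 + 4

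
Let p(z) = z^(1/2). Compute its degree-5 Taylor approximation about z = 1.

7*(z - 1)^5/256 - 5*(z - 1)^4/128 + (z - 1)^3/16 - (z - 1)^2/8 + (z - 1)/2 + 1

Differentiate repeatedly and evaluate at the center.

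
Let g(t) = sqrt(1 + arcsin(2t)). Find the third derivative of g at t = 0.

Substitute the inner expansion into the outer series and collect powers.
The coefficient of t^3 in the expansion is 7/6, so g′′′(0) = 3! * (7/6) = 7.

7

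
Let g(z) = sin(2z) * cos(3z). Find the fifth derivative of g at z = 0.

Expand each factor separately, then convolve coefficients.
From the series, [z^5] g = 781/60; multiply by 5! = 120 to get 1562.

1562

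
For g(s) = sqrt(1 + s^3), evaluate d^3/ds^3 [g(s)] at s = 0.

The coefficient of s^3 in the expansion is 1/2, so g′′′(0) = 3! * (1/2) = 3.

3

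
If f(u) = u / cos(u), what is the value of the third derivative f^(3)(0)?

Write the quotient as an unknown series and match coefficients against numerator = denominator · series.
The coefficient of u^3 in the expansion is 1/2, so f′′′(0) = 3! * (1/2) = 3.

3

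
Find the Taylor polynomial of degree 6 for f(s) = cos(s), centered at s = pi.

[(s - pi)^0] = -1;  [(s - pi)^1] = 0;  [(s - pi)^2] = 1/2;  [(s - pi)^3] = 0;  [(s - pi)^4] = -1/24;  [(s - pi)^5] = 0;  [(s - pi)^6] = 1/720.

(s - pi)^6/720 - (s - pi)^4/24 + (s - pi)^2/2 - 1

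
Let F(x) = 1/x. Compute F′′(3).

The coefficient of (x - 3)^2 in the expansion is 1/27, so F′′(3) = 2! * (1/27) = 2/27.

2/27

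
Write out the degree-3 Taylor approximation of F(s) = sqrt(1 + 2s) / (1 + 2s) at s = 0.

-5*s^3/2 + 3*s^2/2 - s + 1

Multiply the two series term by term and collect like powers.
F(0) = 1
F′(0) = -1
F′′(0) = 3
F′′′(0) = -15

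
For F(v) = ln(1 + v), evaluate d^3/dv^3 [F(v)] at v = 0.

The coefficient of v^3 in the expansion is 1/3, so F′′′(0) = 3! * (1/3) = 2.

2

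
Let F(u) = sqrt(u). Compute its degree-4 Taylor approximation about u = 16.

-5*(u - 16)^4/2097152 + (u - 16)^3/16384 - (u - 16)^2/512 + (u - 16)/8 + 4

[(u - 16)^0] = 4;  [(u - 16)^1] = 1/8;  [(u - 16)^2] = -1/512;  [(u - 16)^3] = 1/16384;  [(u - 16)^4] = -5/2097152.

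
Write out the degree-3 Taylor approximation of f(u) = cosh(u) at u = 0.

u^2/2 + 1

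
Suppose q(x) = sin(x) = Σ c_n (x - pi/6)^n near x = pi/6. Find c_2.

-1/4

q(pi/6) = 1/2
q′(pi/6) = sqrt(3)/2
q′′(pi/6) = -1/2
So c_2 = q′′(pi/6)/2! = -1/4.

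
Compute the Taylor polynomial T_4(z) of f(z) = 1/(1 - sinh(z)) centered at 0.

Substitute the inner expansion into the outer series and collect powers.
[z^0] = 1;  [z^1] = 1;  [z^2] = 1;  [z^3] = 7/6;  [z^4] = 4/3.

4*z^4/3 + 7*z^3/6 + z^2 + z + 1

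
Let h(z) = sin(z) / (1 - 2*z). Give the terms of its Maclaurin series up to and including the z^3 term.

Use 1/(1 - r) = Σ r^k on the denominator, then take the Cauchy product.
h(0) = 0
h′(0) = 1
h′′(0) = 4
h′′′(0) = 23

23*z^3/6 + 2*z^2 + z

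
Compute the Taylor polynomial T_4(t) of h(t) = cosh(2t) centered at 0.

h(0) = 1
h′(0) = 0
h′′(0) = 4
h′′′(0) = 0
h^(4)(0) = 16

2*t^4/3 + 2*t^2 + 1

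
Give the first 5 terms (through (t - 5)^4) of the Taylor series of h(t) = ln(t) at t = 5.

-(t - 5)^4/2500 + (t - 5)^3/375 - (t - 5)^2/50 + (t - 5)/5 + ln(5)

Compute the successive derivatives at the expansion point and divide by k!.
h(5) = ln(5)
h′(5) = 1/5
h′′(5) = -1/25
h′′′(5) = 2/125
h^(4)(5) = -6/625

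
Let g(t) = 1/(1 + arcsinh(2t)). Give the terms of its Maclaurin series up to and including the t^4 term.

Plug the Maclaurin series of the inner function into that of the outer and collect terms.
g(0) = 1
g′(0) = -2
g′′(0) = 8
g′′′(0) = -40
g^(4)(0) = 256

32*t^4/3 - 20*t^3/3 + 4*t^2 - 2*t + 1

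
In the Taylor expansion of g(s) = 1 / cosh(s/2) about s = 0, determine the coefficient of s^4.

Write the quotient as an unknown series and match coefficients against numerator = denominator · series.
g(0) = 1
g′(0) = 0
g′′(0) = -1/4
g′′′(0) = 0
g^(4)(0) = 5/16
Dividing each by k! gives the coefficients c_0, ..., c_4.

5/384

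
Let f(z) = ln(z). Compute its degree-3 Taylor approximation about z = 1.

(z - 1)^3/3 - (z - 1)^2/2 + (z - 1)

f(1) = 0
f′(1) = 1
f′′(1) = -1
f′′′(1) = 2
Then c_k = f^(k)(1)/k! gives each Taylor coefficient.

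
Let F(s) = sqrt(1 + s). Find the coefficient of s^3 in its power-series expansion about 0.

1/16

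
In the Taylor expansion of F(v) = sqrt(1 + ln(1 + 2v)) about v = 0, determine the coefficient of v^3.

Compose series: expand the inner function first, then feed it into the outer expansion.
F(0) = 1
F′(0) = 1
F′′(0) = -3
F′′′(0) = 17
So c_3 = F′′′(0)/3! = 17/6.

17/6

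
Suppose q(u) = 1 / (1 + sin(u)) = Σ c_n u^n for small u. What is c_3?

-5/6

Write 1/(1+u) = 1 - u + u^2 - u^3 + ... and substitute the series for u.
q(0) = 1
q′(0) = -1
q′′(0) = 2
q′′′(0) = -5
So c_3 = q′′′(0)/3! = -5/6.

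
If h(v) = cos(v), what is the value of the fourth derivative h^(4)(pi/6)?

The coefficient of (v - pi/6)^4 in the expansion is sqrt(3)/48, so h^(4)(pi/6) = 4! * (sqrt(3)/48) = sqrt(3)/2.

sqrt(3)/2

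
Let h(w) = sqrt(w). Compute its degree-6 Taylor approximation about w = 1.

Use the known series and substitute for the argument.
h(1) = 1
h′(1) = 1/2
h′′(1) = -1/4
h′′′(1) = 3/8
h^(4)(1) = -15/16
h^(5)(1) = 105/32
h^(6)(1) = -945/64
Dividing each by k! gives the coefficients c_0, ..., c_6.

-21*(w - 1)^6/1024 + 7*(w - 1)^5/256 - 5*(w - 1)^4/128 + (w - 1)^3/16 - (w - 1)^2/8 + (w - 1)/2 + 1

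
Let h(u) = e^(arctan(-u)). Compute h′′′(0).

1

Let u equal the inner series; expand the outer function in u and truncate.
The coefficient of u^3 in the expansion is 1/6, so h′′′(0) = 3! * (1/6) = 1.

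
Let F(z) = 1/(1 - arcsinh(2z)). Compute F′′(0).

8

Plug the Maclaurin series of the inner function into that of the outer and collect terms.
The coefficient of z^2 in the expansion is 4, so F′′(0) = 2! * (4) = 8.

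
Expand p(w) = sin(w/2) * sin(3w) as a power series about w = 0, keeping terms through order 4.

Expand each factor separately, then convolve coefficients.
[w^0] = 0;  [w^1] = 0;  [w^2] = 3/2;  [w^3] = 0;  [w^4] = -37/16.

-37*w^4/16 + 3*w^2/2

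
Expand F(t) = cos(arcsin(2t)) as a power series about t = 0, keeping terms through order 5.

Compose series: expand the inner function first, then feed it into the outer expansion.
F(0) = 1
F′(0) = 0
F′′(0) = -4
F′′′(0) = 0
F^(4)(0) = -48
F^(5)(0) = 0

-2*t^4 - 2*t^2 + 1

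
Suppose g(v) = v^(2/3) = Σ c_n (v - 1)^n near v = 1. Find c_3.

4/81

g(1) = 1
g′(1) = 2/3
g′′(1) = -2/9
g′′′(1) = 8/27
Dividing each by k! gives the coefficients c_0, ..., c_3.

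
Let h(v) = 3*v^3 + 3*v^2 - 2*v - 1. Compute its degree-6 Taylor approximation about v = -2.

3*(v + 2)^3 - 15*(v + 2)^2 + 22*(v + 2) - 9

h(-2) = -9
h′(-2) = 22
h′′(-2) = -30
h′′′(-2) = 18
h^(4)(-2) = 0
h^(5)(-2) = 0
h^(6)(-2) = 0
Dividing each by k! gives the coefficients c_0, ..., c_6.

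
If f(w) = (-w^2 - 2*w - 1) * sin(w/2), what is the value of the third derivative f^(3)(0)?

-23/8

Distribute the polynomial across the series and collect like powers.
From the series, [w^3] f = -23/48; multiply by 3! = 6 to get -23/8.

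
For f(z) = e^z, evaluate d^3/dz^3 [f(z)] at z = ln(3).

3

From the series, [(z - ln(3))^3] f = 1/2; multiply by 3! = 6 to get 3.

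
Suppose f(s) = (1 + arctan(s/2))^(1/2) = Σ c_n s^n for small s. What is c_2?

Compose series: expand the inner function first, then feed it into the outer expansion.
f(0) = 1
f′(0) = 1/4
f′′(0) = -1/16
So c_2 = f′′(0)/2! = -1/32.

-1/32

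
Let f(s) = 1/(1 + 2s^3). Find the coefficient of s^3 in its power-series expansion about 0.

f(0) = 1
f′(0) = 0
f′′(0) = 0
f′′′(0) = -12
So c_3 = f′′′(0)/3! = -2.

-2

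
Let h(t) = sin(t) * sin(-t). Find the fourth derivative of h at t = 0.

Multiply the two series term by term and collect like powers.
The coefficient of t^4 in the expansion is 1/3, so h^(4)(0) = 4! * (1/3) = 8.

8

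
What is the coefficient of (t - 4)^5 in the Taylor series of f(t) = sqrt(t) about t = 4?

7/131072

[(t - 4)^0] = 2;  [(t - 4)^1] = 1/4;  [(t - 4)^2] = -1/64;  [(t - 4)^3] = 1/512;  [(t - 4)^4] = -5/16384;  [(t - 4)^5] = 7/131072.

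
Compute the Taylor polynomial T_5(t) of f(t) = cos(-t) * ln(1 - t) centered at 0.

Expand each factor separately, then convolve coefficients.
f(0) = 0
f′(0) = -1
f′′(0) = -1
f′′′(0) = 1
f^(4)(0) = 0
f^(5)(0) = -9

-3*t^5/40 + t^3/6 - t^2/2 - t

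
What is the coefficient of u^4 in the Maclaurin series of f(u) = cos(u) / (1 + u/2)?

-1/48

Write out both Maclaurin series and multiply, keeping only the needed powers.
[u^0] = 1;  [u^1] = -1/2;  [u^2] = -1/4;  [u^3] = 1/8;  [u^4] = -1/48.
So c_4 = f^(4)(0)/4! = -1/48.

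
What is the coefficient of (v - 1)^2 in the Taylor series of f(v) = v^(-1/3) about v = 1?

2/9

Differentiate repeatedly and evaluate at the center.
So c_2 = f′′(1)/2! = 2/9.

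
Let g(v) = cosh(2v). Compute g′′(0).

4

From the series, [v^2] g = 2; multiply by 2! = 2 to get 4.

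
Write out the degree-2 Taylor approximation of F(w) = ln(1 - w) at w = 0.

-w^2/2 - w

[w^0] = 0;  [w^1] = -1;  [w^2] = -1/2.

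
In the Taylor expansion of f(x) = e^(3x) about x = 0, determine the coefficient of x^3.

9/2

f(0) = 1
f′(0) = 3
f′′(0) = 9
f′′′(0) = 27
Dividing each by k! gives the coefficients c_0, ..., c_3.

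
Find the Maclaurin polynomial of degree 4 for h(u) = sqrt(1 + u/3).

-5*u^4/10368 + u^3/432 - u^2/72 + u/6 + 1

h(0) = 1
h′(0) = 1/6
h′′(0) = -1/36
h′′′(0) = 1/72
h^(4)(0) = -5/432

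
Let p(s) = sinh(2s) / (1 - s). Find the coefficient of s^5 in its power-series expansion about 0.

18/5

Take the Cauchy product of the two expansions.
[s^0] = 0;  [s^1] = 2;  [s^2] = 2;  [s^3] = 10/3;  [s^4] = 10/3;  [s^5] = 18/5.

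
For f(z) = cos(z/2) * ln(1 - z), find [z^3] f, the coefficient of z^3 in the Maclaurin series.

Take the Cauchy product of the two expansions.
[z^0] = 0;  [z^1] = -1;  [z^2] = -1/2;  [z^3] = -5/24.
So c_3 = f′′′(0)/3! = -5/24.

-5/24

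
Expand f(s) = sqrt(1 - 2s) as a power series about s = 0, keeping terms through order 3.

-s^3/2 - s^2/2 - s + 1

Use the known series and substitute for the argument.
f(0) = 1
f′(0) = -1
f′′(0) = -1
f′′′(0) = -3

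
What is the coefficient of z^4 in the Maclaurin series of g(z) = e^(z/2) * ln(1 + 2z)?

-23/8

Expand each factor separately, then convolve coefficients.
g(0) = 0
g′(0) = 2
g′′(0) = -2
g′′′(0) = 23/2
g^(4)(0) = -69
So c_4 = g^(4)(0)/4! = -23/8.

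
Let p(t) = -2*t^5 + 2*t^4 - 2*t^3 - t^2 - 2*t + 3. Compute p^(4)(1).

The coefficient of (t - 1)^4 in the expansion is -8, so p^(4)(1) = 4! * (-8) = -192.

-192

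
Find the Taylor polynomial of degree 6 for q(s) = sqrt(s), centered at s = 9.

-7*(s - 9)^6/60466176 + 7*(s - 9)^5/5038848 - 5*(s - 9)^4/279936 + (s - 9)^3/3888 - (s - 9)^2/216 + (s - 9)/6 + 3

Apply the Taylor formula c_k = f^(k)(a)/k!.
q(9) = 3
q′(9) = 1/6
q′′(9) = -1/108
q′′′(9) = 1/648
q^(4)(9) = -5/11664
q^(5)(9) = 35/209952
q^(6)(9) = -35/419904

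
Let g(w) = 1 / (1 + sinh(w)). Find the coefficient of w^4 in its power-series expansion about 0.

Expand as Σ (-1)^k u^k with u equal to the inner function's series.
So c_4 = g^(4)(0)/4! = 4/3.

4/3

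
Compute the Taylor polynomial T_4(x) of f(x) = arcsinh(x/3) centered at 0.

f(0) = 0
f′(0) = 1/3
f′′(0) = 0
f′′′(0) = -1/27
f^(4)(0) = 0
Dividing each by k! gives the coefficients c_0, ..., c_4.

-x^3/162 + x/3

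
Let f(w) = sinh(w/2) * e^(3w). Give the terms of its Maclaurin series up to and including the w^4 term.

Multiply the two series term by term and collect like powers.

37*w^4/16 + 109*w^3/48 + 3*w^2/2 + w/2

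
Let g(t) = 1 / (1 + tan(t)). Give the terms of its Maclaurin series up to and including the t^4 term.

Expand as Σ (-1)^k u^k with u equal to the inner function's series.
g(0) = 1
g′(0) = -1
g′′(0) = 2
g′′′(0) = -8
g^(4)(0) = 40
Then c_k = g^(k)(0)/k! gives each Taylor coefficient.

5*t^4/3 - 4*t^3/3 + t^2 - t + 1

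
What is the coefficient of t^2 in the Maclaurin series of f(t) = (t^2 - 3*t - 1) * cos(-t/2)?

Distribute the polynomial across the series and collect like powers.
[t^0] = -1;  [t^1] = -3;  [t^2] = 9/8.

9/8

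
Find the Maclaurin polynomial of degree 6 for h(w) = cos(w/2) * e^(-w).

Take the Cauchy product of the two expansions.
h(0) = 1
h′(0) = -1
h′′(0) = 3/4
h′′′(0) = -1/4
h^(4)(0) = -7/16
h^(5)(0) = 19/16
h^(6)(0) = -117/64

-13*w^6/5120 + 19*w^5/1920 - 7*w^4/384 - w^3/24 + 3*w^2/8 - w + 1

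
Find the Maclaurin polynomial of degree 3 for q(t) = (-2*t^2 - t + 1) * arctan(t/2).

-25*t^3/24 - t^2/2 + t/2

Shift and add copies of the series according to the polynomial's terms.
q(0) = 0
q′(0) = 1/2
q′′(0) = -1
q′′′(0) = -25/4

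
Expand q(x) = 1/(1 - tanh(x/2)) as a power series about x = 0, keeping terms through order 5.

x^5/240 + x^4/48 + x^3/12 + x^2/4 + x/2 + 1

Compose series: expand the inner function first, then feed it into the outer expansion.
q(0) = 1
q′(0) = 1/2
q′′(0) = 1/2
q′′′(0) = 1/2
q^(4)(0) = 1/2
q^(5)(0) = 1/2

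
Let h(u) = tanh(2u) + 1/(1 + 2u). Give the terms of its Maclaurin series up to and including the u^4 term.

16*u^4 - 32*u^3/3 + 4*u^2 + 1

Add the two expansions coefficient-wise.
h(0) = 1
h′(0) = 0
h′′(0) = 8
h′′′(0) = -64
h^(4)(0) = 384
Then c_k = h^(k)(0)/k! gives each Taylor coefficient.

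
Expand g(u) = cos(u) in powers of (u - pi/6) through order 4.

g(pi/6) = sqrt(3)/2
g′(pi/6) = -1/2
g′′(pi/6) = -sqrt(3)/2
g′′′(pi/6) = 1/2
g^(4)(pi/6) = sqrt(3)/2

sqrt(3)*(u - pi/6)^4/48 + (u - pi/6)^3/12 - sqrt(3)*(u - pi/6)^2/4 - (u - pi/6)/2 + sqrt(3)/2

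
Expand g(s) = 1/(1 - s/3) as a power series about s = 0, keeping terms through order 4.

s^4/81 + s^3/27 + s^2/9 + s/3 + 1

[s^0] = 1;  [s^1] = 1/3;  [s^2] = 1/9;  [s^3] = 1/27;  [s^4] = 1/81.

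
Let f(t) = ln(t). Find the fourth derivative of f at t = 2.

From the series, [(t - 2)^4] f = -1/64; multiply by 4! = 24 to get -3/8.

-3/8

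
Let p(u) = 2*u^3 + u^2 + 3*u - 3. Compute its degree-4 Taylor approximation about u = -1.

2*(u + 1)^3 - 5*(u + 1)^2 + 7*(u + 1) - 7

p(-1) = -7
p′(-1) = 7
p′′(-1) = -10
p′′′(-1) = 12
p^(4)(-1) = 0
The Taylor polynomial is Σ p^(k)(-1)/k! · (u + 1)^k.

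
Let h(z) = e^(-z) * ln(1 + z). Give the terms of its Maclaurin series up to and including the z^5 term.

Write out both Maclaurin series and multiply, keeping only the needed powers.
h(0) = 0
h′(0) = 1
h′′(0) = -3
h′′′(0) = 8
h^(4)(0) = -24
h^(5)(0) = 89
Then c_k = h^(k)(0)/k! gives each Taylor coefficient.

89*z^5/120 - z^4 + 4*z^3/3 - 3*z^2/2 + z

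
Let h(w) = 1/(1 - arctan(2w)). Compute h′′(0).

8

Plug the Maclaurin series of the inner function into that of the outer and collect terms.
The coefficient of w^2 in the expansion is 4, so h′′(0) = 2! * (4) = 8.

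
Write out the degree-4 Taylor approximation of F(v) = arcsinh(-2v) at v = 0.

F(0) = 0
F′(0) = -2
F′′(0) = 0
F′′′(0) = 8
F^(4)(0) = 0
The Taylor polynomial is Σ F^(k)(0)/k! · v^k.

4*v^3/3 - 2*v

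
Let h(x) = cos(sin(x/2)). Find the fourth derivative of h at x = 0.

Plug the Maclaurin series of the inner function into that of the outer and collect terms.
The coefficient of x^4 in the expansion is 5/384, so h^(4)(0) = 4! * (5/384) = 5/16.

5/16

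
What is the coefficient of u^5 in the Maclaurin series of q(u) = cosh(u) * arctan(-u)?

Multiply the two series term by term and collect like powers.
q(0) = 0
q′(0) = -1
q′′(0) = 0
q′′′(0) = -1
q^(4)(0) = 0
q^(5)(0) = -9
The Taylor polynomial is Σ q^(k)(0)/k! · u^k.

-3/40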